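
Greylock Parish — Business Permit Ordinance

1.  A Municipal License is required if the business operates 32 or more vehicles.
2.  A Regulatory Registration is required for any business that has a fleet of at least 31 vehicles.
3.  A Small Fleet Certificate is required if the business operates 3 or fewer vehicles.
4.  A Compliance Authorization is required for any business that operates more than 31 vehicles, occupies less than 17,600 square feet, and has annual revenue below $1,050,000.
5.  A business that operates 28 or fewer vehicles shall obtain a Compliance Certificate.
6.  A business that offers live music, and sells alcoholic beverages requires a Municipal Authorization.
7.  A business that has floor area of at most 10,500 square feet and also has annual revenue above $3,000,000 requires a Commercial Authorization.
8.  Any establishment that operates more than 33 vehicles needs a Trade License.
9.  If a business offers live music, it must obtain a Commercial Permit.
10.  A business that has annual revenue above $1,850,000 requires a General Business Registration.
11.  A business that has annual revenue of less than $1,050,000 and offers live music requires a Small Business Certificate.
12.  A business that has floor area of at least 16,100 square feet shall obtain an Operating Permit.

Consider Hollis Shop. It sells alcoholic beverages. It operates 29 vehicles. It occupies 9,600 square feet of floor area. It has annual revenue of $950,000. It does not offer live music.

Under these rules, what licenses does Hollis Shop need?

1. vehicles 29 < 32 → Municipal License not required.
2. vehicles 29 < 31 → Regulatory Registration not required.
3. vehicles 29 > 3 → Small Fleet Certificate not required.
4. vehicles 29 ≤ 31; floor area 9,600 square feet < 17,600 square feet; revenue $950,000 < $1,050,000 → Compliance Authorization not required.
5. vehicles 29 > 28 → Compliance Certificate not required.
6. does not offer live music; sells alcoholic beverages → Municipal Authorization not required.
7. floor area 9,600 square feet ≤ 10,500 square feet; revenue $950,000 ≤ $3,000,000 → Commercial Authorization not required.
8. vehicles 29 ≤ 33 → Trade License not required.
9. does not offer live music → Commercial Permit not required.
10. revenue $950,000 ≤ $1,850,000 → General Business Registration not required.
11. revenue $950,000 < $1,050,000; does not offer live music → Small Business Certificate not required.
12. floor area 9,600 square feet < 16,100 square feet → Operating Permit not required.

None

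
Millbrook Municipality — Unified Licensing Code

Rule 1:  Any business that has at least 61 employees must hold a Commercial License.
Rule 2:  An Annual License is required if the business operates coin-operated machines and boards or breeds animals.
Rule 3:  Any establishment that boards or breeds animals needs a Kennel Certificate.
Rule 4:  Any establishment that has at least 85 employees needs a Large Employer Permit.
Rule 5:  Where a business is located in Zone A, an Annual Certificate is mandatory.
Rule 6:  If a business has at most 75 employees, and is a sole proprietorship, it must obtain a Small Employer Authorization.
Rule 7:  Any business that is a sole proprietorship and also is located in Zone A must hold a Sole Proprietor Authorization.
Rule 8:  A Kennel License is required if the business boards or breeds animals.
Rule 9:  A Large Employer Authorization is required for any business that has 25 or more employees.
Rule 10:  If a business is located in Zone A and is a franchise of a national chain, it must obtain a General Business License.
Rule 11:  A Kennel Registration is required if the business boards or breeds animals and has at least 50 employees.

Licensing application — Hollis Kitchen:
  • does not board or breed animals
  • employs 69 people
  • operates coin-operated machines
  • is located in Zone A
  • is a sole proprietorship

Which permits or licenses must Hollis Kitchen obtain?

Rule 1: employees 69 ≥ 61 → Commercial License required.
Rule 2: operates coin-operated machines; does not board or breed animals → Annual License not required.
Rule 3: does not board or breed animals → Kennel Certificate not required.
Rule 4: employees 69 < 85 → Large Employer Permit not required.
Rule 5: is located in Zone A → Annual Certificate required.
Rule 6: employees 69 ≤ 75; is a sole proprietorship → Small Employer Authorization required.
Rule 7: is a sole proprietorship; is located in Zone A → Sole Proprietor Authorization required.
Rule 8: does not board or breed animals → Kennel License not required.
Rule 9: employees 69 ≥ 25 → Large Employer Authorization required.
Rule 10: is located in Zone A; is a sole proprietorship (not: is a franchise of a national chain) → General Business License not required.
Rule 11: does not board or breed animals; employees 69 ≥ 50 → Kennel Registration not required.

Annual Certificate, Commercial License, Large Employer Authorization, Small Employer Authorization, Sole Proprietor Authorization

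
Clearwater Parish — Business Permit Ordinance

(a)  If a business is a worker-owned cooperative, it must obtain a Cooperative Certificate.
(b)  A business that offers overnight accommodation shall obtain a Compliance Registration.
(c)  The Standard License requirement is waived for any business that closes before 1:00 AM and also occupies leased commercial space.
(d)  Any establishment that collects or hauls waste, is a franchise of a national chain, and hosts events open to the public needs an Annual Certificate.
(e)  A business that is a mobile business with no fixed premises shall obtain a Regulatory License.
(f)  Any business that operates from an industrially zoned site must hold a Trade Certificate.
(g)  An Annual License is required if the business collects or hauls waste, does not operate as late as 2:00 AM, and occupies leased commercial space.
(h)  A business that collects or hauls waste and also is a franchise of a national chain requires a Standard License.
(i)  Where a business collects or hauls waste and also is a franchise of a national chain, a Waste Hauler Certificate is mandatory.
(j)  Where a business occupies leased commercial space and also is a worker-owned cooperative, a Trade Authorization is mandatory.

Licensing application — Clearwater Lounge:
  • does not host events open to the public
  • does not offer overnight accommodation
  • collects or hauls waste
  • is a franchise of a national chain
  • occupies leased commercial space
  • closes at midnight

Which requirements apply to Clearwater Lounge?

Annual License, Waste Hauler Certificate

(a) is a franchise of a national chain (not: is a worker-owned cooperative) → Cooperative Certificate not required.
(b) does not offer overnight accommodation → Compliance Registration not required.
(c) closes midnight, at/before 1:00 AM; occupies leased commercial space → exempt from Standard License.
(d) collects or hauls waste; is a franchise of a national chain; does not host events open to the public → Annual Certificate not required.
(e) occupies leased commercial space (not: is a mobile business with no fixed premises) → Regulatory License not required.
(f) occupies leased commercial space (not: operates from an industrially zoned site) → Trade Certificate not required.
(g) collects or hauls waste; closes midnight, at/before 2:00 AM; occupies leased commercial space → Annual License required.
(h) collects or hauls waste; is a franchise of a national chain → Standard License required.
(i) collects or hauls waste; is a franchise of a national chain → Waste Hauler Certificate required.
(j) occupies leased commercial space; is a franchise of a national chain (not: is a worker-owned cooperative) → Trade Authorization not required.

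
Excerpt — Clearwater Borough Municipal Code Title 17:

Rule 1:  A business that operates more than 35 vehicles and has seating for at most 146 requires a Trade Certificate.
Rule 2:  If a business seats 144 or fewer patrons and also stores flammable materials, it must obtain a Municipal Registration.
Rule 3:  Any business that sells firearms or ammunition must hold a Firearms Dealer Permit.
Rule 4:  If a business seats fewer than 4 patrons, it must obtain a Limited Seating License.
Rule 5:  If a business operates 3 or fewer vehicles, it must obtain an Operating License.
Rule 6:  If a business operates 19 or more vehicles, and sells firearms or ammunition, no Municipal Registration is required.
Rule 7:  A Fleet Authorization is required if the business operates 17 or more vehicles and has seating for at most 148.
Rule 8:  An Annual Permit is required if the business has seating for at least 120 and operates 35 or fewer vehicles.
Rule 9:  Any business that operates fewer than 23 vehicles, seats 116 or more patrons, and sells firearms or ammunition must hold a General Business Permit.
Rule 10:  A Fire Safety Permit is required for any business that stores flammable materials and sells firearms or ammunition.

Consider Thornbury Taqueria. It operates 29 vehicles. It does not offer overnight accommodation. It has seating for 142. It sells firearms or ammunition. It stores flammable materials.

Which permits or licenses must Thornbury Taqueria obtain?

Rule 1: vehicles 29 ≤ 35; seating 142 ≤ 146 → Trade Certificate not required.
Rule 2: seating 142 ≤ 144; stores flammable materials → Municipal Registration required.
Rule 3: sells firearms or ammunition → Firearms Dealer Permit required.
Rule 4: seating 142 ≥ 4 → Limited Seating License not required.
Rule 5: vehicles 29 > 3 → Operating License not required.
Rule 6: vehicles 29 ≥ 19; sells firearms or ammunition → exempt from Municipal Registration.
Rule 7: vehicles 29 ≥ 17; seating 142 ≤ 148 → Fleet Authorization required.
Rule 8: seating 142 ≥ 120; vehicles 29 ≤ 35 → Annual Permit required.
Rule 9: vehicles 29 ≥ 23; seating 142 ≥ 116; sells firearms or ammunition → General Business Permit not required.
Rule 10: stores flammable materials; sells firearms or ammunition → Fire Safety Permit required.

Annual Permit, Fire Safety Permit, Firearms Dealer Permit, Fleet Authorization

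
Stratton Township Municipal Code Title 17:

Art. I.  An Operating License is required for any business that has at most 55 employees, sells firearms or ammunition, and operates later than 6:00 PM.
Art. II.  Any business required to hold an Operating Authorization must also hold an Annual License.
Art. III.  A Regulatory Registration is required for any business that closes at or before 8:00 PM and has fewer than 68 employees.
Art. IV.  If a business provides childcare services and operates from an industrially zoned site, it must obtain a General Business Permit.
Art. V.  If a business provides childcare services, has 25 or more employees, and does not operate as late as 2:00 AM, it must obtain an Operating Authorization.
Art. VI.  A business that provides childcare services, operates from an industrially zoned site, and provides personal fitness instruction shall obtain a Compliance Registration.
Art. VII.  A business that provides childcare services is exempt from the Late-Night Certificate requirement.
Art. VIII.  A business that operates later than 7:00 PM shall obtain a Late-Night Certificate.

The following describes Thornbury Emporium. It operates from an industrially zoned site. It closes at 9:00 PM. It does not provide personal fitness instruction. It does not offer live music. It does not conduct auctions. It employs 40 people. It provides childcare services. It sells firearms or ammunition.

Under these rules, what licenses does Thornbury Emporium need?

Annual License, General Business Permit, Operating Authorization, Operating License

Art. I. employees 40 ≤ 55; sells firearms or ammunition; closes 9:00 PM, after 6:00 PM → Operating License required.
Art. II. Operating Authorization is required → Annual License also required.
Art. III. closes 9:00 PM, after 8:00 PM; employees 40 < 68 → Regulatory Registration not required.
Art. IV. provides childcare services; operates from an industrially zoned site → General Business Permit required.
Art. V. provides childcare services; employees 40 ≥ 25; closes 9:00 PM, at/before 2:00 AM → Operating Authorization required.
Art. VI. provides childcare services; operates from an industrially zoned site; does not provide personal fitness instruction → Compliance Registration not required.
Art. VII. provides childcare services → exempt from Late-Night Certificate.
Art. VIII. closes 9:00 PM, after 7:00 PM → Late-Night Certificate required.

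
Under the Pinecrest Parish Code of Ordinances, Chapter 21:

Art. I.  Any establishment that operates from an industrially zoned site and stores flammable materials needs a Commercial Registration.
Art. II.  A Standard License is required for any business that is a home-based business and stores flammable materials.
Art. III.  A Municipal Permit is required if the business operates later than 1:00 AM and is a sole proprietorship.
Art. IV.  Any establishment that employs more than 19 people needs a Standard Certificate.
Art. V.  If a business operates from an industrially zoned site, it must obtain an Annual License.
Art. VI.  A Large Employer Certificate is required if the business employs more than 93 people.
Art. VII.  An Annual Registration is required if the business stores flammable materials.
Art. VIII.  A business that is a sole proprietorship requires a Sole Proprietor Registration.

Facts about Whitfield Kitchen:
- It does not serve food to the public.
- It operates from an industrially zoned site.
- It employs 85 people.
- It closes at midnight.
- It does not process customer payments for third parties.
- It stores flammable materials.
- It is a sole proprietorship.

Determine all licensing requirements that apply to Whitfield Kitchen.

Annual License, Annual Registration, Commercial Registration, Sole Proprietor Registration, Standard Certificate

Art. I. operates from an industrially zoned site; stores flammable materials → Commercial Registration required.
Art. II. operates from an industrially zoned site (not: is a home-based business); stores flammable materials → Standard License not required.
Art. III. closes midnight, at/before 1:00 AM; is a sole proprietorship → Municipal Permit not required.
Art. IV. employees 85 > 19 → Standard Certificate required.
Art. V. operates from an industrially zoned site → Annual License required.
Art. VI. employees 85 ≤ 93 → Large Employer Certificate not required.
Art. VII. stores flammable materials → Annual Registration required.
Art. VIII. is a sole proprietorship → Sole Proprietor Registration required.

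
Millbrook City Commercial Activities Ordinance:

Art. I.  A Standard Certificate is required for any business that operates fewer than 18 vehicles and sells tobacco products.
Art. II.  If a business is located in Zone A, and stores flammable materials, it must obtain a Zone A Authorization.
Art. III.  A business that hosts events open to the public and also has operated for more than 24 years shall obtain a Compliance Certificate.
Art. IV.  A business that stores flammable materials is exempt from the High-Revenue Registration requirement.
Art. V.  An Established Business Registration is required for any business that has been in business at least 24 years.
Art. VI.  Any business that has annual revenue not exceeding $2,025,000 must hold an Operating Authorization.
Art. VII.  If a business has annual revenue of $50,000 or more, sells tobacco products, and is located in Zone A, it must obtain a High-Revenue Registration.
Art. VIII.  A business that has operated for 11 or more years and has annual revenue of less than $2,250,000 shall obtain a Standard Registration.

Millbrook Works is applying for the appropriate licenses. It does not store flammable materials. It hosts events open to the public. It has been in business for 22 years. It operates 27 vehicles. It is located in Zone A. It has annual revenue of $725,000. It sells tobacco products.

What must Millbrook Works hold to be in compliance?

High-Revenue Registration, Operating Authorization, Standard Registration

Art. I. vehicles 27 ≥ 18; sells tobacco products → Standard Certificate not required.
Art. II. is located in Zone A; does not store flammable materials → Zone A Authorization not required.
Art. III. hosts events open to the public; years in business 22 ≤ 24 → Compliance Certificate not required.
Art. IV. does not store flammable materials → High-Revenue Registration exemption does not apply.
Art. V. years in business 22 < 24 → Established Business Registration not required.
Art. VI. revenue $725,000 ≤ $2,025,000 → Operating Authorization required.
Art. VII. revenue $725,000 ≥ $50,000; sells tobacco products; is located in Zone A → High-Revenue Registration required.
Art. VIII. years in business 22 ≥ 11; revenue $725,000 < $2,250,000 → Standard Registration required.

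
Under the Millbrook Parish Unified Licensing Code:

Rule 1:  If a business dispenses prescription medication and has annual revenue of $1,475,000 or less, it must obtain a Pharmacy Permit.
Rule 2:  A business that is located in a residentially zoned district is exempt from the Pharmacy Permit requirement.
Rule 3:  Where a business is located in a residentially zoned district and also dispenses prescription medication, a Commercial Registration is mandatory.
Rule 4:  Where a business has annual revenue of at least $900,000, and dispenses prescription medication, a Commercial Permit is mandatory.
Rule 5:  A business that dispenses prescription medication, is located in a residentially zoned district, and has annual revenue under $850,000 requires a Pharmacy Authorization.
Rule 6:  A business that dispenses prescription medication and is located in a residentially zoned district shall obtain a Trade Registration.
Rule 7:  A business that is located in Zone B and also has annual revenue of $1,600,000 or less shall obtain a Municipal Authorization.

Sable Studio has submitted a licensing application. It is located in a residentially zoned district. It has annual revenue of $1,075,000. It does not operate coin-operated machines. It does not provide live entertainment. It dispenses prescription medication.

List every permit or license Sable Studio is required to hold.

Rule 1: dispenses prescription medication; revenue $1,075,000 ≤ $1,475,000 → Pharmacy Permit required.
Rule 2: is located in a residentially zoned district → exempt from Pharmacy Permit.
Rule 3: is located in a residentially zoned district; dispenses prescription medication → Commercial Registration required.
Rule 4: revenue $1,075,000 ≥ $900,000; dispenses prescription medication → Commercial Permit required.
Rule 5: dispenses prescription medication; is located in a residentially zoned district; revenue $1,075,000 ≥ $850,000 → Pharmacy Authorization not required.
Rule 6: dispenses prescription medication; is located in a residentially zoned district → Trade Registration required.
Rule 7: is located in a residentially zoned district (not: is located in Zone B); revenue $1,075,000 ≤ $1,600,000 → Municipal Authorization not required.

Commercial Permit, Commercial Registration, Trade Registration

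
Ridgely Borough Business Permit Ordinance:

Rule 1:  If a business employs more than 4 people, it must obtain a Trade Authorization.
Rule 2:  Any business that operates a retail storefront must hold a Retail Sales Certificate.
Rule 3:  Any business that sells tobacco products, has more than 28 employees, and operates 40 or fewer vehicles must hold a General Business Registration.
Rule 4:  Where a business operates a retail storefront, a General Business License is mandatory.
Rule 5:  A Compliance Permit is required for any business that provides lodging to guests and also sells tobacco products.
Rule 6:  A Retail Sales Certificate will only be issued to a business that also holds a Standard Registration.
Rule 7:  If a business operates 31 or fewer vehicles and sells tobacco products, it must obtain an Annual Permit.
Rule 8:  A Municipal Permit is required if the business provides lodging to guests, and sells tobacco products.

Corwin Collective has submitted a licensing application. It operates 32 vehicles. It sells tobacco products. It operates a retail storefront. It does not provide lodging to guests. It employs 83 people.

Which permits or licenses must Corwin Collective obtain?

General Business License, General Business Registration, Retail Sales Certificate, Standard Registration, Trade Authorization

Rule 1: employees 83 > 4 → Trade Authorization required.
Rule 2: operates a retail storefront → Retail Sales Certificate required.
Rule 3: sells tobacco products; employees 83 > 28; vehicles 32 ≤ 40 → General Business Registration required.
Rule 4: operates a retail storefront → General Business License required.
Rule 5: does not provide lodging to guests; sells tobacco products → Compliance Permit not required.
Rule 6: Retail Sales Certificate is required → Standard Registration also required.
Rule 7: vehicles 32 > 31; sells tobacco products → Annual Permit not required.
Rule 8: does not provide lodging to guests; sells tobacco products → Municipal Permit not required.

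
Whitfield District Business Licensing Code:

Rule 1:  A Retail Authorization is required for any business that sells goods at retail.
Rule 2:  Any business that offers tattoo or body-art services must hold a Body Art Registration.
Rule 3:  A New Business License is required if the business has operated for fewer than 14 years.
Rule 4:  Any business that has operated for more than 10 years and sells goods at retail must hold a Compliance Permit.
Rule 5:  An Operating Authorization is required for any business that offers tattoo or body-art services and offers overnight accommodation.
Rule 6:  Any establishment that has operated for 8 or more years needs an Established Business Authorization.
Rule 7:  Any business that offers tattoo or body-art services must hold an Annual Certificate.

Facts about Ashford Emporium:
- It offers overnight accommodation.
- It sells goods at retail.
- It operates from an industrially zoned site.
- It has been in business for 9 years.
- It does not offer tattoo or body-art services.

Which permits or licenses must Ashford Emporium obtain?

Established Business Authorization, New Business License, Retail Authorization

Rule 1: sells goods at retail → Retail Authorization required.
Rule 2: does not offer tattoo or body-art services → Body Art Registration not required.
Rule 3: years in business 9 < 14 → New Business License required.
Rule 4: years in business 9 ≤ 10; sells goods at retail → Compliance Permit not required.
Rule 5: does not offer tattoo or body-art services; offers overnight accommodation → Operating Authorization not required.
Rule 6: years in business 9 ≥ 8 → Established Business Authorization required.
Rule 7: does not offer tattoo or body-art services → Annual Certificate not required.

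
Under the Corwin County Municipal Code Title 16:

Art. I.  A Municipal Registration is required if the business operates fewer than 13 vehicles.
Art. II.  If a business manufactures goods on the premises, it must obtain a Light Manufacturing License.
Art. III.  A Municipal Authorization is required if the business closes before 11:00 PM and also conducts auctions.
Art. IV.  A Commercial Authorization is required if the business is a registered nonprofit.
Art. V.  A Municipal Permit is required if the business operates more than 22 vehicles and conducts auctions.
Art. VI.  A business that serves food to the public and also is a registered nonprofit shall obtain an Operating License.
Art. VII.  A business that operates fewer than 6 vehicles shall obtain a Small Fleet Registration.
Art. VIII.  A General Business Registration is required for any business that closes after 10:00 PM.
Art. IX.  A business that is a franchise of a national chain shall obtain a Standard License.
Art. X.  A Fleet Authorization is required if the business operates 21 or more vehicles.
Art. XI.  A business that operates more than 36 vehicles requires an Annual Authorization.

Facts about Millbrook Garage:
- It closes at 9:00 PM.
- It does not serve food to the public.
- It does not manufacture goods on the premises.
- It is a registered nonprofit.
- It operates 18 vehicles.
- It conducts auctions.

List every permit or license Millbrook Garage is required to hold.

Art. I. vehicles 18 ≥ 13 → Municipal Registration not required.
Art. II. does not manufacture goods on the premises → Light Manufacturing License not required.
Art. III. closes 9:00 PM, at/before 11:00 PM; conducts auctions → Municipal Authorization required.
Art. IV. is a registered nonprofit → Commercial Authorization required.
Art. V. vehicles 18 ≤ 22; conducts auctions → Municipal Permit not required.
Art. VI. does not serve food to the public; is a registered nonprofit → Operating License not required.
Art. VII. vehicles 18 ≥ 6 → Small Fleet Registration not required.
Art. VIII. closes 9:00 PM, at/before 10:00 PM → General Business Registration not required.
Art. IX. is a registered nonprofit (not: is a franchise of a national chain) → Standard License not required.
Art. X. vehicles 18 < 21 → Fleet Authorization not required.
Art. XI. vehicles 18 ≤ 36 → Annual Authorization not required.

Commercial Authorization, Municipal Authorization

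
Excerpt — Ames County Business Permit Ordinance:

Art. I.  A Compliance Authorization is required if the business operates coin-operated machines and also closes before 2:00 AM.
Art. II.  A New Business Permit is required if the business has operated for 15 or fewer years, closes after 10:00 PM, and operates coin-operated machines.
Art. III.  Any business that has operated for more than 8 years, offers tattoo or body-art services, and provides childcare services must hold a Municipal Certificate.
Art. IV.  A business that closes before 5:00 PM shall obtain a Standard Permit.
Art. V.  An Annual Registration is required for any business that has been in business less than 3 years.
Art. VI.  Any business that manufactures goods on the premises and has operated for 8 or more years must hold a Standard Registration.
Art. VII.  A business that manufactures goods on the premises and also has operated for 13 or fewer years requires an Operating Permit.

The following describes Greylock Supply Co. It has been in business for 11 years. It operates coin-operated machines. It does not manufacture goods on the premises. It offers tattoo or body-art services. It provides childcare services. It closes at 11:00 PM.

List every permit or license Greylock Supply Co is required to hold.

Compliance Authorization, Municipal Certificate, New Business Permit

Art. I. operates coin-operated machines; closes 11:00 PM, at/before 2:00 AM → Compliance Authorization required.
Art. II. years in business 11 ≤ 15; closes 11:00 PM, after 10:00 PM; operates coin-operated machines → New Business Permit required.
Art. III. years in business 11 > 8; offers tattoo or body-art services; provides childcare services → Municipal Certificate required.
Art. IV. closes 11:00 PM, after 5:00 PM → Standard Permit not required.
Art. V. years in business 11 ≥ 3 → Annual Registration not required.
Art. VI. does not manufacture goods on the premises; years in business 11 ≥ 8 → Standard Registration not required.
Art. VII. does not manufacture goods on the premises; years in business 11 ≤ 13 → Operating Permit not required.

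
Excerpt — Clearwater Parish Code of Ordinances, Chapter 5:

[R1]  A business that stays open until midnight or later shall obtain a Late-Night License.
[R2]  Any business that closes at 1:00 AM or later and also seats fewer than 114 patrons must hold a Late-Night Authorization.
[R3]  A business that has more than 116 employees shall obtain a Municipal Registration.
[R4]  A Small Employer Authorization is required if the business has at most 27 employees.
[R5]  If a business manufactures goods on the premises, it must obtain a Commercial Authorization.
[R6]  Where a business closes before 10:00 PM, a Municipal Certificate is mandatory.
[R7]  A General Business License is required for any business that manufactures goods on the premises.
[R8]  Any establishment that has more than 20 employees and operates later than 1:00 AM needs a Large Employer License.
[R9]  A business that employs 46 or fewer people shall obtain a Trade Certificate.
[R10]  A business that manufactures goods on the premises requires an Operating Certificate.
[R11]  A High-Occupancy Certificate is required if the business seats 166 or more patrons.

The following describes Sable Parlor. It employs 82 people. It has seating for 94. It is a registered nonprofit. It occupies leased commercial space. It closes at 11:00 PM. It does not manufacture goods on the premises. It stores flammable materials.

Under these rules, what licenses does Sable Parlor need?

[R1] closes 11:00 PM, at/before midnight → Late-Night License not required.
[R2] closes 11:00 PM, at/before 1:00 AM; seating 94 < 114 → Late-Night Authorization not required.
[R3] employees 82 ≤ 116 → Municipal Registration not required.
[R4] employees 82 > 27 → Small Employer Authorization not required.
[R5] does not manufacture goods on the premises → Commercial Authorization not required.
[R6] closes 11:00 PM, after 10:00 PM → Municipal Certificate not required.
[R7] does not manufacture goods on the premises → General Business License not required.
[R8] employees 82 > 20; closes 11:00 PM, at/before 1:00 AM → Large Employer License not required.
[R9] employees 82 > 46 → Trade Certificate not required.
[R10] does not manufacture goods on the premises → Operating Certificate not required.
[R11] seating 94 < 166 → High-Occupancy Certificate not required.

None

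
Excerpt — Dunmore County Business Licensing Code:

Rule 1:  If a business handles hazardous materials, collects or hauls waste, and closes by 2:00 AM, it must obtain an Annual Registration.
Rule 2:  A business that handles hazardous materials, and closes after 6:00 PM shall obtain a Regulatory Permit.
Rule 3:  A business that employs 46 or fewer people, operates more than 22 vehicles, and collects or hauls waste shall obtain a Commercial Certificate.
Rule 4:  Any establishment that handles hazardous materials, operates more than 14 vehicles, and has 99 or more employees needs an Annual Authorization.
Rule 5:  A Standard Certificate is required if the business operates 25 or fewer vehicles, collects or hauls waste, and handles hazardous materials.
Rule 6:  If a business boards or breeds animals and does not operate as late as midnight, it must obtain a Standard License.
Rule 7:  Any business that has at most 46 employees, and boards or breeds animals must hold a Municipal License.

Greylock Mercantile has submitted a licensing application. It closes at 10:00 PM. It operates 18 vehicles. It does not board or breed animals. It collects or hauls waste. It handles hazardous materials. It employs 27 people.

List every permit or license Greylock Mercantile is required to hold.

Annual Registration, Regulatory Permit, Standard Certificate

Rule 1: handles hazardous materials; collects or hauls waste; closes 10:00 PM, at/before 2:00 AM → Annual Registration required.
Rule 2: handles hazardous materials; closes 10:00 PM, after 6:00 PM → Regulatory Permit required.
Rule 3: employees 27 ≤ 46; vehicles 18 ≤ 22; collects or hauls waste → Commercial Certificate not required.
Rule 4: handles hazardous materials; vehicles 18 > 14; employees 27 < 99 → Annual Authorization not required.
Rule 5: vehicles 18 ≤ 25; collects or hauls waste; handles hazardous materials → Standard Certificate required.
Rule 6: does not board or breed animals; closes 10:00 PM, at/before midnight → Standard License not required.
Rule 7: employees 27 ≤ 46; does not board or breed animals → Municipal License not required.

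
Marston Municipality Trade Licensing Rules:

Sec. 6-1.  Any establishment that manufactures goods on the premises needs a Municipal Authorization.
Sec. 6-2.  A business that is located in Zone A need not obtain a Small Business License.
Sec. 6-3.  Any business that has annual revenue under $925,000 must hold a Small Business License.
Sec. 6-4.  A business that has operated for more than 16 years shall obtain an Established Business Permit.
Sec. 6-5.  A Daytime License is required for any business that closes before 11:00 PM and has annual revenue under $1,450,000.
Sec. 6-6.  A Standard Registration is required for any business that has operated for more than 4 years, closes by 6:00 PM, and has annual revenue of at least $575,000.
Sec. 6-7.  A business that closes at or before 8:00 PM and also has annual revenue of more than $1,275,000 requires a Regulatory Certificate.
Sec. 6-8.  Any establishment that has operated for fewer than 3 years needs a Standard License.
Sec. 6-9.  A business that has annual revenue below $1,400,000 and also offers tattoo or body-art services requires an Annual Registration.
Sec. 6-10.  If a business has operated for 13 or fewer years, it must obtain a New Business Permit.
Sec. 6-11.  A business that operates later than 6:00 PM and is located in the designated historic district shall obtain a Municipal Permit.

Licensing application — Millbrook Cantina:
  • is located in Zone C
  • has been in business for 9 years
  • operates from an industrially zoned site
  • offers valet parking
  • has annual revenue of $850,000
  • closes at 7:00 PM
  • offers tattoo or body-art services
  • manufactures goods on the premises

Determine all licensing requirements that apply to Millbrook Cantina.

Annual Registration, Daytime License, Municipal Authorization, New Business Permit, Small Business License

Sec. 6-1. manufactures goods on the premises → Municipal Authorization required.
Sec. 6-2. is located in Zone C (not: is located in Zone A) → Small Business License exemption does not apply.
Sec. 6-3. revenue $850,000 < $925,000 → Small Business License required.
Sec. 6-4. years in business 9 ≤ 16 → Established Business Permit not required.
Sec. 6-5. closes 7:00 PM, at/before 11:00 PM; revenue $850,000 < $1,450,000 → Daytime License required.
Sec. 6-6. years in business 9 > 4; closes 7:00 PM, after 6:00 PM; revenue $850,000 ≥ $575,000 → Standard Registration not required.
Sec. 6-7. closes 7:00 PM, at/before 8:00 PM; revenue $850,000 ≤ $1,275,000 → Regulatory Certificate not required.
Sec. 6-8. years in business 9 ≥ 3 → Standard License not required.
Sec. 6-9. revenue $850,000 < $1,400,000; offers tattoo or body-art services → Annual Registration required.
Sec. 6-10. years in business 9 ≤ 13 → New Business Permit required.
Sec. 6-11. closes 7:00 PM, after 6:00 PM; is located in Zone C (not: is located in the designated historic district) → Municipal Permit not required.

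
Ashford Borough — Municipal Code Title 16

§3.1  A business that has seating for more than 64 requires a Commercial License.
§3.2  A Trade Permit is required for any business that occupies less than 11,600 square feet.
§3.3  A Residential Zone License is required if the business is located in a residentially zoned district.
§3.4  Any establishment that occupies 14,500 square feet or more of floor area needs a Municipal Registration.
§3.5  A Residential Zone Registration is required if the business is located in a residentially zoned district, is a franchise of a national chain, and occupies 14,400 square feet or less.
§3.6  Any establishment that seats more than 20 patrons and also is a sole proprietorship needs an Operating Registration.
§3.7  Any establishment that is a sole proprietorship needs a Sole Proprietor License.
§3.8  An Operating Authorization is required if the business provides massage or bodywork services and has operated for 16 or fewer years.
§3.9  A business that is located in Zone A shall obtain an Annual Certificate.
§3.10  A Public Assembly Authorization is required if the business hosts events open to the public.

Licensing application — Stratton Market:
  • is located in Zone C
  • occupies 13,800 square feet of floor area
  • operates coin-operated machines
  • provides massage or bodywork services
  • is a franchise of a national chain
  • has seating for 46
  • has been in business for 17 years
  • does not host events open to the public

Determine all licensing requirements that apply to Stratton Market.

§3.1 seating 46 ≤ 64 → Commercial License not required.
§3.2 floor area 13,800 square feet ≥ 11,600 square feet → Trade Permit not required.
§3.3 is located in Zone C (not: is located in a residentially zoned district) → Residential Zone License not required.
§3.4 floor area 13,800 square feet < 14,500 square feet → Municipal Registration not required.
§3.5 is located in Zone C (not: is located in a residentially zoned district); is a franchise of a national chain; floor area 13,800 square feet ≤ 14,400 square feet → Residential Zone Registration not required.
§3.6 seating 46 > 20; is a franchise of a national chain (not: is a sole proprietorship) → Operating Registration not required.
§3.7 is a franchise of a national chain (not: is a sole proprietorship) → Sole Proprietor License not required.
§3.8 provides massage or bodywork services; years in business 17 > 16 → Operating Authorization not required.
§3.9 is located in Zone C (not: is located in Zone A) → Annual Certificate not required.
§3.10 does not host events open to the public → Public Assembly Authorization not required.

None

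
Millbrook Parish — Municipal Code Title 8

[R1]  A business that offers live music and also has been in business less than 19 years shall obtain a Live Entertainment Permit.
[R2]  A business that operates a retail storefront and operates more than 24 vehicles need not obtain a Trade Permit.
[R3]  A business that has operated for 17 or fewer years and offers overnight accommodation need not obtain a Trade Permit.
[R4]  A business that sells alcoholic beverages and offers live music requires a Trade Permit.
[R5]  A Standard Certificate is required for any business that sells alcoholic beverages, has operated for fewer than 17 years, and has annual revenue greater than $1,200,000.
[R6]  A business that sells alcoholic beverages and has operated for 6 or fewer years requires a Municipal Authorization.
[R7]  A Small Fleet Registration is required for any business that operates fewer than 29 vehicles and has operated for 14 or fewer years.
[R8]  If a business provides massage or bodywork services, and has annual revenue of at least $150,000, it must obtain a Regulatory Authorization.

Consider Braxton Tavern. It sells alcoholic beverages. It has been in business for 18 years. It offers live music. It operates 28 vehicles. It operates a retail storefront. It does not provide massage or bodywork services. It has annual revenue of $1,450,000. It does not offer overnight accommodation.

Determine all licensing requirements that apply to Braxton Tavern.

[R1] offers live music; years in business 18 < 19 → Live Entertainment Permit required.
[R2] operates a retail storefront; vehicles 28 > 24 → exempt from Trade Permit.
[R3] years in business 18 > 17; does not offer overnight accommodation → Trade Permit exemption does not apply.
[R4] sells alcoholic beverages; offers live music → Trade Permit required.
[R5] sells alcoholic beverages; years in business 18 ≥ 17; revenue $1,450,000 > $1,200,000 → Standard Certificate not required.
[R6] sells alcoholic beverages; years in business 18 > 6 → Municipal Authorization not required.
[R7] vehicles 28 < 29; years in business 18 > 14 → Small Fleet Registration not required.
[R8] does not provide massage or bodywork services; revenue $1,450,000 ≥ $150,000 → Regulatory Authorization not required.

Live Entertainment Permit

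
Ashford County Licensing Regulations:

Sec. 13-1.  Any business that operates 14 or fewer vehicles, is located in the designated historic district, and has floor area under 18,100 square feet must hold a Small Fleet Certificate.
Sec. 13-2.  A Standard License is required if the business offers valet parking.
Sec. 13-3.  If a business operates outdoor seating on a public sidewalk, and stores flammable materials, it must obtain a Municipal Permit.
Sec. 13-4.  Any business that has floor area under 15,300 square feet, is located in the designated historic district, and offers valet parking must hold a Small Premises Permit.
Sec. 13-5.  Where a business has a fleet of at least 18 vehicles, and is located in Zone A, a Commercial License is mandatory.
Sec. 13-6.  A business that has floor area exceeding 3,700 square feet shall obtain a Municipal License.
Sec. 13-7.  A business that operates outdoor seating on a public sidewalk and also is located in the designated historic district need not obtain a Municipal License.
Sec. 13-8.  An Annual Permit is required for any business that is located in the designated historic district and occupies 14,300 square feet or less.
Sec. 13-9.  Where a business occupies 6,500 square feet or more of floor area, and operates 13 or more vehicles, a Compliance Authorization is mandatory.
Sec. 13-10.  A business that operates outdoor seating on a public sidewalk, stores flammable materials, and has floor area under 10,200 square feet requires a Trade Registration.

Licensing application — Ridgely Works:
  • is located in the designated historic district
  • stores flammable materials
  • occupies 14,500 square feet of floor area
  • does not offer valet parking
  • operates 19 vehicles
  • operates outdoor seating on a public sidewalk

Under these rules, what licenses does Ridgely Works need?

Compliance Authorization, Municipal Permit

Sec. 13-1. vehicles 19 > 14; is located in the designated historic district; floor area 14,500 square feet < 18,100 square feet → Small Fleet Certificate not required.
Sec. 13-2. does not offer valet parking → Standard License not required.
Sec. 13-3. operates outdoor seating on a public sidewalk; stores flammable materials → Municipal Permit required.
Sec. 13-4. floor area 14,500 square feet < 15,300 square feet; is located in the designated historic district; does not offer valet parking → Small Premises Permit not required.
Sec. 13-5. vehicles 19 ≥ 18; is located in the designated historic district (not: is located in Zone A) → Commercial License not required.
Sec. 13-6. floor area 14,500 square feet > 3,700 square feet → Municipal License required.
Sec. 13-7. operates outdoor seating on a public sidewalk; is located in the designated historic district → exempt from Municipal License.
Sec. 13-8. is located in the designated historic district; floor area 14,500 square feet > 14,300 square feet → Annual Permit not required.
Sec. 13-9. floor area 14,500 square feet ≥ 6,500 square feet; vehicles 19 ≥ 13 → Compliance Authorization required.
Sec. 13-10. operates outdoor seating on a public sidewalk; stores flammable materials; floor area 14,500 square feet ≥ 10,200 square feet → Trade Registration not required.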